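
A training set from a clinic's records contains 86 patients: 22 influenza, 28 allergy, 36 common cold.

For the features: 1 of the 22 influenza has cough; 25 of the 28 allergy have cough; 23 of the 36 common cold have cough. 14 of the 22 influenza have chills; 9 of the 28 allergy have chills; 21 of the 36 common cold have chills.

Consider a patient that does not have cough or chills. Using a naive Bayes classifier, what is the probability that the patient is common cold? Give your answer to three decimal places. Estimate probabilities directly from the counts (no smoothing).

0.359

influenza: (22/86) × (21/22) × (8/22) ≈ 0.0887949
allergy: (28/86) × (3/28) × (19/28) ≈ 0.0236711
common cold: (36/86) × (13/36) × (15/36) ≈ 0.0629845
P(common cold | x) = 0.0629845 / 0.1754505 ≈ 0.359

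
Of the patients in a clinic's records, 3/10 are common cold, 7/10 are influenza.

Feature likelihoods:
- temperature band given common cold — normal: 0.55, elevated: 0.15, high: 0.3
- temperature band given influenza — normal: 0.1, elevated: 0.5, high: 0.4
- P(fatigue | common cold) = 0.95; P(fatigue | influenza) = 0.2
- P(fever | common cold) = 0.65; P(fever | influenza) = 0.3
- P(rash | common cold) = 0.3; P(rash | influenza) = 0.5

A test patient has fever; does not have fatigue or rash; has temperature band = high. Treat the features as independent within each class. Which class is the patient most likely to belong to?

common cold: 0.3 × 0.3 × (1−0.95) × 0.65 × (1−0.3) = 0.0020475
influenza: 0.7 × 0.4 × (1−0.2) × 0.3 × (1−0.5) = 0.0336
Highest score → influenza.

influenza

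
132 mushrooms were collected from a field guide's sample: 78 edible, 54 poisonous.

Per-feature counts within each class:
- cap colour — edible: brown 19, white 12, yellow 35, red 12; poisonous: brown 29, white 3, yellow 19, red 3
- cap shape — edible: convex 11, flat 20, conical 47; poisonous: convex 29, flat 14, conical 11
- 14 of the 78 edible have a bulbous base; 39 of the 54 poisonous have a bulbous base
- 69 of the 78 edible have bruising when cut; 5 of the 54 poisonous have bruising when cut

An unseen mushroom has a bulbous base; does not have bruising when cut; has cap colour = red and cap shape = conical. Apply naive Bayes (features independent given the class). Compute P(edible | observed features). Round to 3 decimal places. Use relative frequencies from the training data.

0.272

edible: (78/132) × (12/78) × (47/78) × (14/78) × (9/78) ≈ 0.00113447
poisonous: (54/132) × (3/54) × (11/54) × (39/54) × (49/54) ≈ 0.00303403
P(edible | x) = 0.00113447 / 0.0041685 ≈ 0.272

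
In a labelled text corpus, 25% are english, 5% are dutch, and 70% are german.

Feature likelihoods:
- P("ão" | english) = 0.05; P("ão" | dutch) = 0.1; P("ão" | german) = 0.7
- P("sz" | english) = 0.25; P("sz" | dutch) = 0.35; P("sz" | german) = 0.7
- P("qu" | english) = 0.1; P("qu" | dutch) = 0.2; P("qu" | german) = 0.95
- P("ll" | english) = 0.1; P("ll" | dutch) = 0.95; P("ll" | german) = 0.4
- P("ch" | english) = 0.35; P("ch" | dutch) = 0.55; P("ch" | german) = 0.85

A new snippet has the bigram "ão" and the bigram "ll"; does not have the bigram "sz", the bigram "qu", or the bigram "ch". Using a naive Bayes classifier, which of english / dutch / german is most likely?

english: 0.25 × 0.05 × (1−0.25) × (1−0.1) × 0.1 × (1−0.35) = 0.0005484375
dutch: 0.05 × 0.1 × (1−0.35) × (1−0.2) × 0.95 × (1−0.55) = 0.0011115
german: 0.7 × 0.7 × (1−0.7) × (1−0.95) × 0.4 × (1−0.85) = 0.000441
Highest score → dutch.

dutch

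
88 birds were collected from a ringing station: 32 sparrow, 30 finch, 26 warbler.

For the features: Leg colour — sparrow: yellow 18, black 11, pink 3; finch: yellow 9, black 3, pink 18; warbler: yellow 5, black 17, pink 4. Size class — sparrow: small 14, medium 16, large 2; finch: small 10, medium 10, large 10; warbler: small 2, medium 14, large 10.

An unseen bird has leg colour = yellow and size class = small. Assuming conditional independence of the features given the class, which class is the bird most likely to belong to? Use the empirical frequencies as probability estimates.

sparrow

sparrow: (32/88) × (18/32) × (14/32) ≈ 0.0894886
finch: (30/88) × (9/30) × (10/30) ≈ 0.0340909
warbler: (26/88) × (5/26) × (2/26) ≈ 0.00437063
Highest score → sparrow.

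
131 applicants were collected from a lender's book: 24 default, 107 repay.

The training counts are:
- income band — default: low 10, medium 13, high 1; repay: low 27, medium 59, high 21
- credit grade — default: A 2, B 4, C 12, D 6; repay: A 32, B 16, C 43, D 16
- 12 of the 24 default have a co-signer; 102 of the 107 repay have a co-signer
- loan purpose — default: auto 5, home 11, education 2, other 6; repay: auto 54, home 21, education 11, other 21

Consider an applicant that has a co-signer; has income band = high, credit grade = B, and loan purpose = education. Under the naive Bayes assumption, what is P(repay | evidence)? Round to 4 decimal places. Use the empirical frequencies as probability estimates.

default: (24/131) × (1/24) × (4/24) × (12/24) × (2/24) ≈ 0.000053011
repay: (107/131) × (21/107) × (16/107) × (102/107) × (11/107) ≈ 0.00234914
P(repay | x) = 0.00234914 / 0.002402151 ≈ 0.9779

0.9779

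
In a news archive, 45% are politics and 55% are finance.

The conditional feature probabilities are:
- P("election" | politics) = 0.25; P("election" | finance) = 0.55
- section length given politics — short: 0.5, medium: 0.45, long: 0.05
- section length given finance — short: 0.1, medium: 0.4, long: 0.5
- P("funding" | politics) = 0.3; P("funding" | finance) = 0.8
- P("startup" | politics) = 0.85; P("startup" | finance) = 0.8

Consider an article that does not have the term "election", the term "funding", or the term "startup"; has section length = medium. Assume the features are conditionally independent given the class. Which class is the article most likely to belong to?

politics: 0.45 × (1−0.25) × 0.45 × (1−0.3) × (1−0.85) = 0.015946875
finance: 0.55 × (1−0.55) × 0.4 × (1−0.8) × (1−0.8) = 0.00396
Highest score → politics.

politics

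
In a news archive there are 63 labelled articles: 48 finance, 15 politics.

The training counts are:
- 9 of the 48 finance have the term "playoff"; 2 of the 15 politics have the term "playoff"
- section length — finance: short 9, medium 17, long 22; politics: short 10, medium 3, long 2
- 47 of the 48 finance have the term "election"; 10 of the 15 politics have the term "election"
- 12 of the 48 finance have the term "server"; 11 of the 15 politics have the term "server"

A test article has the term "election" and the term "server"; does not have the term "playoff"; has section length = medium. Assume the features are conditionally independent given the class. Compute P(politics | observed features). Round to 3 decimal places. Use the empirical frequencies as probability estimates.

0.273

finance: (48/63) × (39/48) × (17/48) × (47/48) × (12/48) ≈ 0.0536696
politics: (15/63) × (13/15) × (3/15) × (10/15) × (11/15) ≈ 0.0201764
P(politics | x) = 0.0201764 / 0.073846 ≈ 0.273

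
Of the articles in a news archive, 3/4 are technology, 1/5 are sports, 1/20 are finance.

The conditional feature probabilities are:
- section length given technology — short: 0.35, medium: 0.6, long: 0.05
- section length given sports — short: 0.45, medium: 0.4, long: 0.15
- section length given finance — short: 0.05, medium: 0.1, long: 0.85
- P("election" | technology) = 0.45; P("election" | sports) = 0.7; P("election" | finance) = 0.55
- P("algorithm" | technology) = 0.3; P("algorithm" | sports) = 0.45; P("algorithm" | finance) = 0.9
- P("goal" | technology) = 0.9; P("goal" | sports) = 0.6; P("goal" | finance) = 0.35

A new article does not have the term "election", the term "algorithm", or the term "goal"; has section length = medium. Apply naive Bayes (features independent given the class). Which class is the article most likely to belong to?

technology

technology: 0.75 × 0.6 × (1−0.45) × (1−0.3) × (1−0.9) = 0.017325
sports: 0.2 × 0.4 × (1−0.7) × (1−0.45) × (1−0.6) = 0.00528
finance: 0.05 × 0.1 × (1−0.55) × (1−0.9) × (1−0.35) = 0.00014625
Highest score → technology.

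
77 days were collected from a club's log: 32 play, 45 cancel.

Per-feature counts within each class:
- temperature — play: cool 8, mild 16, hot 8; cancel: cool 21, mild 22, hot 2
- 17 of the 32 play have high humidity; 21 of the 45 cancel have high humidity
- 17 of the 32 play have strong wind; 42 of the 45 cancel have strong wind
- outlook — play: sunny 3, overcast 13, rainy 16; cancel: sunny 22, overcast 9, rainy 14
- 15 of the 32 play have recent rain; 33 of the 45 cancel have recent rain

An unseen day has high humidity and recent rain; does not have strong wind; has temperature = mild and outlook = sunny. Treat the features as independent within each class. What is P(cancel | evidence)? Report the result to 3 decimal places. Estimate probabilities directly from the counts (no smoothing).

0.584

play: (32/77) × (16/32) × (17/32) × (15/32) × (3/32) × (15/32) ≈ 0.00227396
cancel: (45/77) × (22/45) × (21/45) × (3/45) × (22/45) × (33/45) ≈ 0.00318683
P(cancel | x) = 0.00318683 / 0.00546079 ≈ 0.584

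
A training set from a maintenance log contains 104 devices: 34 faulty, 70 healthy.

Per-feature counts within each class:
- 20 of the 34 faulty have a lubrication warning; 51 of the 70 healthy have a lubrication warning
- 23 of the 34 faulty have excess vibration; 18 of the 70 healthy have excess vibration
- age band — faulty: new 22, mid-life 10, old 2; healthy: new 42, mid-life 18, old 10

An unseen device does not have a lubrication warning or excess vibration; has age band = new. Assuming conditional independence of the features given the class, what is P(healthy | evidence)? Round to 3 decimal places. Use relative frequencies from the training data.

faulty: (34/104) × (14/34) × (11/34) × (22/34) ≈ 0.0281807
healthy: (70/104) × (19/70) × (52/70) × (42/70) ≈ 0.0814286
P(healthy | x) = 0.0814286 / 0.1096093 ≈ 0.743

0.743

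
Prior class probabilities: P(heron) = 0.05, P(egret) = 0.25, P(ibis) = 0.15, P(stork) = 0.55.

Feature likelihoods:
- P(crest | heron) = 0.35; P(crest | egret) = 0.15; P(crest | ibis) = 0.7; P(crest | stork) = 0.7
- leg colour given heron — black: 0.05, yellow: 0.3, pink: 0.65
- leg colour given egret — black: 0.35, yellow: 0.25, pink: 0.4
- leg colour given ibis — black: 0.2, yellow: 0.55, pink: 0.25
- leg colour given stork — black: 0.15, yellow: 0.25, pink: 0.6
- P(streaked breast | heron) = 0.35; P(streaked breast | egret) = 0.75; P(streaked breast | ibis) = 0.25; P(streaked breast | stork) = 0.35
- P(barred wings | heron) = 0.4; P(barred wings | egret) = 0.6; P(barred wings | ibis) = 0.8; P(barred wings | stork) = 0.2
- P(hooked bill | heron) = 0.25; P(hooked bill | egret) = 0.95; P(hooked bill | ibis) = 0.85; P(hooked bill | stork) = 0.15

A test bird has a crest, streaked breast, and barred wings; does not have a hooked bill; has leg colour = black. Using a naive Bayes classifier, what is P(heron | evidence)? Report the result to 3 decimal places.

0.021

heron: 0.05 × 0.35 × 0.05 × 0.35 × 0.4 × (1−0.25) = 0.000091875
egret: 0.25 × 0.15 × 0.35 × 0.75 × 0.6 × (1−0.95) = 0.0002953125
ibis: 0.15 × 0.7 × 0.2 × 0.25 × 0.8 × (1−0.85) = 0.00063
stork: 0.55 × 0.7 × 0.15 × 0.35 × 0.2 × (1−0.15) = 0.003436125
P(heron | x) = 0.000091875 / 0.0044533125 ≈ 0.021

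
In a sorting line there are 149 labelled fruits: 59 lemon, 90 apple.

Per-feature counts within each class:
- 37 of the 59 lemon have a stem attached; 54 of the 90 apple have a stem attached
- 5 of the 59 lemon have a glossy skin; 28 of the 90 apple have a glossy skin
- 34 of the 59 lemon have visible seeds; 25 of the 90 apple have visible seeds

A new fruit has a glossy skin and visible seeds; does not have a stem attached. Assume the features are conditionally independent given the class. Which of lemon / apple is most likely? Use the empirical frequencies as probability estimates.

apple

lemon: (59/149) × (22/59) × (5/59) × (34/59) ≈ 0.00721076
apple: (90/149) × (36/90) × (28/90) × (25/90) ≈ 0.0208799
Highest score → apple.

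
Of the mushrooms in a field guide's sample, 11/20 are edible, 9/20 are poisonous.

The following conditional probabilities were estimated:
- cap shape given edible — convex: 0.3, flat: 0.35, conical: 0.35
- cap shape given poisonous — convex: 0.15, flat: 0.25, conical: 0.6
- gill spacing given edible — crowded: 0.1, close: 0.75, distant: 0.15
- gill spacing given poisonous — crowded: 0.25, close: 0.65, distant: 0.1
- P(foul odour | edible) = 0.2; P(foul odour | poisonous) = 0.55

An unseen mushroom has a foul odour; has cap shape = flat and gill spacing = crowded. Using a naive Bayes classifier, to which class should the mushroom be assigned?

edible: 0.55 × 0.35 × 0.1 × 0.2 = 0.00385
poisonous: 0.45 × 0.25 × 0.25 × 0.55 = 0.01546875
Highest score → poisonous.

poisonous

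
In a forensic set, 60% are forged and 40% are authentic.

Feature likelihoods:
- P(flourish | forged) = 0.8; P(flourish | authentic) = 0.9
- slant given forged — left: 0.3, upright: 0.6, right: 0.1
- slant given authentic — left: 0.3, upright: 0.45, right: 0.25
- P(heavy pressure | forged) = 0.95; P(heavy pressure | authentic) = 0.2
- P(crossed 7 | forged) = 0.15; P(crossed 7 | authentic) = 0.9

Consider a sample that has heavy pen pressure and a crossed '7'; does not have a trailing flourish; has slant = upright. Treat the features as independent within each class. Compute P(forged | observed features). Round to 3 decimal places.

forged: 0.6 × (1−0.8) × 0.6 × 0.95 × 0.15 = 0.01026
authentic: 0.4 × (1−0.9) × 0.45 × 0.2 × 0.9 = 0.00324
P(forged | x) = 0.01026 / 0.0135 ≈ 0.760

0.760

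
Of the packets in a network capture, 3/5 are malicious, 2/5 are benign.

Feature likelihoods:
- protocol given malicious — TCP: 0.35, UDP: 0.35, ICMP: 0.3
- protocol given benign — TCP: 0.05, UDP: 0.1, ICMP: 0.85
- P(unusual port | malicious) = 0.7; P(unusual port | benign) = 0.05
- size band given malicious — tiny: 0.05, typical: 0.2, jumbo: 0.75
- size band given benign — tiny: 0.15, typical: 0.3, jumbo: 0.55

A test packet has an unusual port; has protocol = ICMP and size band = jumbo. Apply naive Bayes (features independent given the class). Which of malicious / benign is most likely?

malicious

malicious: 0.6 × 0.3 × 0.7 × 0.75 = 0.0945
benign: 0.4 × 0.85 × 0.05 × 0.55 = 0.00935
Highest score → malicious.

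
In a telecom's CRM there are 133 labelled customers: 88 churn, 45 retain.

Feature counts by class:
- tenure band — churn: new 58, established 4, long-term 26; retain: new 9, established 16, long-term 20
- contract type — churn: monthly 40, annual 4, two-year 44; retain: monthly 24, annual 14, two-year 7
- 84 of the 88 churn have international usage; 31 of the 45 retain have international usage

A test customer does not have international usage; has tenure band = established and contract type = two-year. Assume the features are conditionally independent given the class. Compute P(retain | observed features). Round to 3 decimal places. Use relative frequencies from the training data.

churn: (88/133) × (4/88) × (44/88) × (4/88) ≈ 0.000683527
retain: (45/133) × (16/45) × (7/45) × (14/45) ≈ 0.00582196
P(retain | x) = 0.00582196 / 0.006505487 ≈ 0.895

0.895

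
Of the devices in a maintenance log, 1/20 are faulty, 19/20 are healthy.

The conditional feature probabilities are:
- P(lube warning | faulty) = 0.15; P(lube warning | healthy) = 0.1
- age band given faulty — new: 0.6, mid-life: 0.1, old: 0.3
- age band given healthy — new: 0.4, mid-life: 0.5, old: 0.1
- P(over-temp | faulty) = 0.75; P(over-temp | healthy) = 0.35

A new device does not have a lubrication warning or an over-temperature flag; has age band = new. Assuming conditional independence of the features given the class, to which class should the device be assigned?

healthy

faulty: 0.05 × (1−0.15) × 0.6 × (1−0.75) = 0.006375
healthy: 0.95 × (1−0.1) × 0.4 × (1−0.35) = 0.2223
Highest score → healthy.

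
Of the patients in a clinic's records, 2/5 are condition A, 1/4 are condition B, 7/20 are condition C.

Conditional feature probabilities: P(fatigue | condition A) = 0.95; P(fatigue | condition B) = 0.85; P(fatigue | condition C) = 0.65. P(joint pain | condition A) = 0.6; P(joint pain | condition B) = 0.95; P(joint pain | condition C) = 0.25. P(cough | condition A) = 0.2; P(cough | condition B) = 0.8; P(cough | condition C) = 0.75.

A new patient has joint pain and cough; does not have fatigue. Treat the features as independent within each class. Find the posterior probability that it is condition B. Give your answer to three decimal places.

0.529

condition A: 0.4 × (1−0.95) × 0.6 × 0.2 = 0.0024
condition B: 0.25 × (1−0.85) × 0.95 × 0.8 = 0.0285
condition C: 0.35 × (1−0.65) × 0.25 × 0.75 = 0.02296875
P(condition B | x) = 0.0285 / 0.05386875 ≈ 0.529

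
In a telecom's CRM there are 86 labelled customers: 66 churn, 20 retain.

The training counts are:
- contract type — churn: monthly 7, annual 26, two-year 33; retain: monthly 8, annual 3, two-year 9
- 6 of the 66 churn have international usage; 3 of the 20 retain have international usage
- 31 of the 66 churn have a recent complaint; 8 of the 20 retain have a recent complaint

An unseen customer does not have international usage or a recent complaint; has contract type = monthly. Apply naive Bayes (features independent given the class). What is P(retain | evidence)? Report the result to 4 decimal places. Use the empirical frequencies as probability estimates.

churn: (66/86) × (7/66) × (60/66) × (35/66) ≈ 0.0392402
retain: (20/86) × (8/20) × (17/20) × (12/20) ≈ 0.0474419
P(retain | x) = 0.0474419 / 0.0866821 ≈ 0.5473

0.5473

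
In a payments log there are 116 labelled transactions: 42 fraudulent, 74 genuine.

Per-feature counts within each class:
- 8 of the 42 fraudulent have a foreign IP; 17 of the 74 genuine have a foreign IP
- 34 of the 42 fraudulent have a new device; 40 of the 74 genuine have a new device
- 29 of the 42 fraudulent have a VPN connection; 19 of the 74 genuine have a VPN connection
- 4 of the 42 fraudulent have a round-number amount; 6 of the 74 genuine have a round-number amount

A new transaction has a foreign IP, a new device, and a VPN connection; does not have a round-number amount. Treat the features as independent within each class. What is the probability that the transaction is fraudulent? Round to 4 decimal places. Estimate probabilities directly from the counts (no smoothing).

fraudulent: (42/116) × (8/42) × (34/42) × (29/42) × (38/42) ≈ 0.0348774
genuine: (74/116) × (17/74) × (40/74) × (19/74) × (68/74) ≈ 0.0186904
P(fraudulent | x) = 0.0348774 / 0.0535678 ≈ 0.6511

0.6511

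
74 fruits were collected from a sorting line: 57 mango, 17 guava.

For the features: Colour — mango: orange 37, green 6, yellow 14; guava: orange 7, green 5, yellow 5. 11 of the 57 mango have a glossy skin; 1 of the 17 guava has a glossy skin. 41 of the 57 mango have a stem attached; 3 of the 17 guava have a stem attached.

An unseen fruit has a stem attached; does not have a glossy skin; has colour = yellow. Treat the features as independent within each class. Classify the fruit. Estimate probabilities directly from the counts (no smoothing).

mango: (57/74) × (14/57) × (46/57) × (41/57) ≈ 0.109822
guava: (17/74) × (5/17) × (16/17) × (3/17) ≈ 0.0112223
Highest score → mango.

mango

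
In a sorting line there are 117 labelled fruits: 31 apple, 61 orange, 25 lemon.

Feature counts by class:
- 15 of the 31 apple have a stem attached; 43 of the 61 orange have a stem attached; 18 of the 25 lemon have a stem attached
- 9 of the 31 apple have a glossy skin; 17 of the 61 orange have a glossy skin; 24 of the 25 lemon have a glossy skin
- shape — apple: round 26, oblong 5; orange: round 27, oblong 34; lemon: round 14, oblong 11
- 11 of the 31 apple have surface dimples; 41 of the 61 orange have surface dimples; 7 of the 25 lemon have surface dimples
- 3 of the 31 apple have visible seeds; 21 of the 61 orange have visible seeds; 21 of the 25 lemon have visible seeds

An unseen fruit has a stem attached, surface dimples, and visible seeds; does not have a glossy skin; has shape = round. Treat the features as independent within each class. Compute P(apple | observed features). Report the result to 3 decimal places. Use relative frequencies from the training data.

apple: (31/117) × (15/31) × (22/31) × (26/31) × (11/31) × (3/31) ≈ 0.00262041
orange: (61/117) × (43/61) × (44/61) × (27/61) × (41/61) × (21/61) ≈ 0.0271508
lemon: (25/117) × (18/25) × (1/25) × (14/25) × (7/25) × (21/25) ≈ 0.000810535
P(apple | x) = 0.00262041 / 0.030581745 ≈ 0.086

0.086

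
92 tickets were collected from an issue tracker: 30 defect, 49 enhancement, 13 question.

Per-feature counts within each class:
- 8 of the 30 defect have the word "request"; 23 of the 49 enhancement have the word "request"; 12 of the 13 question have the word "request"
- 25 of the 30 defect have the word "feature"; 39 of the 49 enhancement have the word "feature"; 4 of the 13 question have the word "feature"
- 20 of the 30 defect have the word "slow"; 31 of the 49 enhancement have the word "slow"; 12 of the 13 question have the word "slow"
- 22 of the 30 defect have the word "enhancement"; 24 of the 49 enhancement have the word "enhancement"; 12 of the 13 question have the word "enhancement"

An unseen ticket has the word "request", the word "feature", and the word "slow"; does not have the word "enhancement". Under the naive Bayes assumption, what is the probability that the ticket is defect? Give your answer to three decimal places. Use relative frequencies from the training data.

0.161

defect: (30/92) × (8/30) × (25/30) × (20/30) × (8/30) ≈ 0.0128824
enhancement: (49/92) × (23/49) × (39/49) × (31/49) × (25/49) ≈ 0.0642271
question: (13/92) × (12/13) × (4/13) × (12/13) × (1/13) ≈ 0.00284974
P(defect | x) = 0.0128824 / 0.07995924 ≈ 0.161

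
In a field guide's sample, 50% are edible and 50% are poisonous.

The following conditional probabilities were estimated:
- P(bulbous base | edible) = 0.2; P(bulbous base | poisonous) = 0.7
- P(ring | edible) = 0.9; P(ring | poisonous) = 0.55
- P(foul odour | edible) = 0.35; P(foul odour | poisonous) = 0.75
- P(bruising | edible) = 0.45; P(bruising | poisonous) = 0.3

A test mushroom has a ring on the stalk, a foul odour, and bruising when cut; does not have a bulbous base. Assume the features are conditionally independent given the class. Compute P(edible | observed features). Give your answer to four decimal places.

edible: 0.5 × (1−0.2) × 0.9 × 0.35 × 0.45 = 0.0567
poisonous: 0.5 × (1−0.7) × 0.55 × 0.75 × 0.3 = 0.0185625
P(edible | x) = 0.0567 / 0.0752625 ≈ 0.7534

0.7534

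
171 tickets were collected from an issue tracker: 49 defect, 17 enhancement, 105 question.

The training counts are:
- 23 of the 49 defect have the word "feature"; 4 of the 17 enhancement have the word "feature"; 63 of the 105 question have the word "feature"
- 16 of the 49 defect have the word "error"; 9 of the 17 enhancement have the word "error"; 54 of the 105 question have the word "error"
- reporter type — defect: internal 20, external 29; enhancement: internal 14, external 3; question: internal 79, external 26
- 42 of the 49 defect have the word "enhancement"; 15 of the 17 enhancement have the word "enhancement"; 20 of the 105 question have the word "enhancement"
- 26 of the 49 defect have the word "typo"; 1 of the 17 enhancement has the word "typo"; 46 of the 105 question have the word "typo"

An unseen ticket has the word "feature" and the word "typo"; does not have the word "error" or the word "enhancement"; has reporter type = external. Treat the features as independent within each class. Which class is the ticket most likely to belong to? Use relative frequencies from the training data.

question

defect: (49/171) × (23/49) × (33/49) × (29/49) × (7/49) × (26/49) ≈ 0.00406379
enhancement: (17/171) × (4/17) × (8/17) × (3/17) × (2/17) × (1/17) ≈ 0.0000134434
question: (105/171) × (63/105) × (51/105) × (26/105) × (85/105) × (46/105) ≈ 0.0157148
Highest score → question.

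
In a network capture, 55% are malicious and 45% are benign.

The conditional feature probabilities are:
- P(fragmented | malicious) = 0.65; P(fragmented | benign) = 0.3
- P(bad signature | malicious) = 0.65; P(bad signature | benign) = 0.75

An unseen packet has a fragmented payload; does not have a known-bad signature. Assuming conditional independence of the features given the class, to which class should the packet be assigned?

malicious

malicious: 0.55 × 0.65 × (1−0.65) = 0.125125
benign: 0.45 × 0.3 × (1−0.75) = 0.03375
Highest score → malicious.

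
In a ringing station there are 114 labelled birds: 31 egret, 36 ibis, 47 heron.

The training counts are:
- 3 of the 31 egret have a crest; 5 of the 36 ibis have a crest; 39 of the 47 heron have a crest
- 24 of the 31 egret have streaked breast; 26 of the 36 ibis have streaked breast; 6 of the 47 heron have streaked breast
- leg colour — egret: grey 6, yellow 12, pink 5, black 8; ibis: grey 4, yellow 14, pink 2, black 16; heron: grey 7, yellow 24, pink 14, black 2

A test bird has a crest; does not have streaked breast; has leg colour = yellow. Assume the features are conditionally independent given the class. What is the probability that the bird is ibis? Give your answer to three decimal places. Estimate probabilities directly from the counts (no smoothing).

egret: (31/114) × (3/31) × (7/31) × (12/31) ≈ 0.00230024
ibis: (36/114) × (5/36) × (10/36) × (14/36) ≈ 0.00473793
heron: (47/114) × (39/47) × (41/47) × (24/47) ≈ 0.152391
P(ibis | x) = 0.00473793 / 0.15942917 ≈ 0.030

0.030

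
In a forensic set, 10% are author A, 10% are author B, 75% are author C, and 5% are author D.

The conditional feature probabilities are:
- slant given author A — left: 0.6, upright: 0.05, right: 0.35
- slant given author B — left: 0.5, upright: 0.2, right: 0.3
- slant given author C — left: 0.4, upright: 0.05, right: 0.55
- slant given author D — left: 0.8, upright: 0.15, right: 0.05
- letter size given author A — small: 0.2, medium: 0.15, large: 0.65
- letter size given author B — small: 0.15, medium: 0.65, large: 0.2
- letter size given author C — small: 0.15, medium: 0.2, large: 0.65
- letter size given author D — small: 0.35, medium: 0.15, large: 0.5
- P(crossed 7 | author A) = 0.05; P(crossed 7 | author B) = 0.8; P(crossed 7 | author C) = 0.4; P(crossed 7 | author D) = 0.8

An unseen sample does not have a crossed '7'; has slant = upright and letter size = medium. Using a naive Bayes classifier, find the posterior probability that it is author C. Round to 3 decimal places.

author A: 0.1 × 0.05 × 0.15 × (1−0.05) = 0.0007125
author B: 0.1 × 0.2 × 0.65 × (1−0.8) = 0.0026
author C: 0.75 × 0.05 × 0.2 × (1−0.4) = 0.0045
author D: 0.05 × 0.15 × 0.15 × (1−0.8) = 0.000225
P(author C | x) = 0.0045 / 0.0080375 ≈ 0.560

0.560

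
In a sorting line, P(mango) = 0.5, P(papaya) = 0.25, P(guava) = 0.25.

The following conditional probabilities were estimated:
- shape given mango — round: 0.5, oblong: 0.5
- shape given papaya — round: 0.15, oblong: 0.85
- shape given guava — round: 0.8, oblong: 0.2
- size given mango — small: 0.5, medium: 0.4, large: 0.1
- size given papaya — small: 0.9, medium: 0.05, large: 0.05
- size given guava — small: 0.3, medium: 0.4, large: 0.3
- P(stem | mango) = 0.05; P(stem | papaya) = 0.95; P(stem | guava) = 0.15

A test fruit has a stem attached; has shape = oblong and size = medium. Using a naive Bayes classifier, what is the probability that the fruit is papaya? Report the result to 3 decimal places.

mango: 0.5 × 0.5 × 0.4 × 0.05 = 0.005
papaya: 0.25 × 0.85 × 0.05 × 0.95 = 0.01009375
guava: 0.25 × 0.2 × 0.4 × 0.15 = 0.003
P(papaya | x) = 0.01009375 / 0.01809375 ≈ 0.558

0.558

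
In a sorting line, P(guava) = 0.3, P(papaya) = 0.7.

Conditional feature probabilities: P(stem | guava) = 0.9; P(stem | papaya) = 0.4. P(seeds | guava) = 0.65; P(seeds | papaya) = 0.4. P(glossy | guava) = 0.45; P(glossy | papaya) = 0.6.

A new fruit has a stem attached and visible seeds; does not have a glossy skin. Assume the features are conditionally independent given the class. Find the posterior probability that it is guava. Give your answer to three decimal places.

0.683

guava: 0.3 × 0.9 × 0.65 × (1−0.45) = 0.096525
papaya: 0.7 × 0.4 × 0.4 × (1−0.6) = 0.0448
P(guava | x) = 0.096525 / 0.141325 ≈ 0.683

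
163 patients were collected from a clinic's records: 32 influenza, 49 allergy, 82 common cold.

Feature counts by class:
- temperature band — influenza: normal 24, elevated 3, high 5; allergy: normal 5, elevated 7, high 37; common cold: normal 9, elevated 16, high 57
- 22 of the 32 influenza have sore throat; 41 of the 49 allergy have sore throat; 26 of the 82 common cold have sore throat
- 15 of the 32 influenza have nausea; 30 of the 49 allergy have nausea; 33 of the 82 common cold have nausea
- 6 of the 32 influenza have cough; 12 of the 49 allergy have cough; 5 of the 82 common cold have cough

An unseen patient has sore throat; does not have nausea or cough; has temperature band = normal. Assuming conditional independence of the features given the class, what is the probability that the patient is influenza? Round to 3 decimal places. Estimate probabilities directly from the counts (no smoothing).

0.716

influenza: (32/163) × (24/32) × (22/32) × (17/32) × (26/32) ≈ 0.0436937
allergy: (49/163) × (5/49) × (41/49) × (19/49) × (37/49) ≈ 0.00751508
common cold: (82/163) × (9/82) × (26/82) × (49/82) × (77/82) ≈ 0.00982366
P(influenza | x) = 0.0436937 / 0.06103244 ≈ 0.716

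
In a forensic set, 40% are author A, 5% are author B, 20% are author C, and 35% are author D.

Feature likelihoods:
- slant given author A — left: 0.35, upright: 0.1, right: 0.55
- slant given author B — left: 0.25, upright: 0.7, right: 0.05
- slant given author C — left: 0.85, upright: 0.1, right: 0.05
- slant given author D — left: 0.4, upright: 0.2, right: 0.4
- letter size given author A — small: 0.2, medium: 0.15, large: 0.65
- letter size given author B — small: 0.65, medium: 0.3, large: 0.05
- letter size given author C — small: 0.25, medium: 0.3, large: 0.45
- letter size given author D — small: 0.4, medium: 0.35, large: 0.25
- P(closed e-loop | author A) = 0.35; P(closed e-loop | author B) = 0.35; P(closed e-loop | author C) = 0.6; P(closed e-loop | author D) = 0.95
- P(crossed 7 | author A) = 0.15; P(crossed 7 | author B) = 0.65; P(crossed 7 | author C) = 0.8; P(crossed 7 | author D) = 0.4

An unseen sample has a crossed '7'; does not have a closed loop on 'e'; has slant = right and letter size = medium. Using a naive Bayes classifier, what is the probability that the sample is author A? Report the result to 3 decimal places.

0.588

author A: 0.4 × 0.55 × 0.15 × (1−0.35) × 0.15 = 0.0032175
author B: 0.05 × 0.05 × 0.3 × (1−0.35) × 0.65 = 0.000316875
author C: 0.2 × 0.05 × 0.3 × (1−0.6) × 0.8 = 0.00096
author D: 0.35 × 0.4 × 0.35 × (1−0.95) × 0.4 = 0.00098
P(author A | x) = 0.0032175 / 0.005474375 ≈ 0.588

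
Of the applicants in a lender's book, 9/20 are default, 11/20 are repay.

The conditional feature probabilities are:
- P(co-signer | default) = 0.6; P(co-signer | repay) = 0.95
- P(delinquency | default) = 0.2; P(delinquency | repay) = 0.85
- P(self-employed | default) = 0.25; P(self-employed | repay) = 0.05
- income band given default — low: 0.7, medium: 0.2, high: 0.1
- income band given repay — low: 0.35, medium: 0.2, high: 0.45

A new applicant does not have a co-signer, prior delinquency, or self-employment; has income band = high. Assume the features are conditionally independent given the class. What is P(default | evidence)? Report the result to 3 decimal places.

0.860

default: 0.45 × (1−0.6) × (1−0.2) × (1−0.25) × 0.1 = 0.0108
repay: 0.55 × (1−0.95) × (1−0.85) × (1−0.05) × 0.45 = 0.0017634375
P(default | x) = 0.0108 / 0.0125634375 ≈ 0.860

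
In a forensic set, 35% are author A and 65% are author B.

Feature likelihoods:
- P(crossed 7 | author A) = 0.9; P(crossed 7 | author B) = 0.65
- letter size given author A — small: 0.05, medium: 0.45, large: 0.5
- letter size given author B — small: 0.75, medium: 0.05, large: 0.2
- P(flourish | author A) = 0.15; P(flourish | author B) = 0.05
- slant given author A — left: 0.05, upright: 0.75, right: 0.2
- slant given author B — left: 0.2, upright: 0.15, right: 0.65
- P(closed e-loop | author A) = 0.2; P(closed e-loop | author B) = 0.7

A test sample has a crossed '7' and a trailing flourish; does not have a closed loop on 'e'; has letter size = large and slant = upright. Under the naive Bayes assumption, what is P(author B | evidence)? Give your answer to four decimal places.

0.0132

author A: 0.35 × 0.9 × 0.5 × 0.15 × 0.75 × (1−0.2) = 0.014175
author B: 0.65 × 0.65 × 0.2 × 0.05 × 0.15 × (1−0.7) = 0.000190125
P(author B | x) = 0.000190125 / 0.014365125 ≈ 0.0132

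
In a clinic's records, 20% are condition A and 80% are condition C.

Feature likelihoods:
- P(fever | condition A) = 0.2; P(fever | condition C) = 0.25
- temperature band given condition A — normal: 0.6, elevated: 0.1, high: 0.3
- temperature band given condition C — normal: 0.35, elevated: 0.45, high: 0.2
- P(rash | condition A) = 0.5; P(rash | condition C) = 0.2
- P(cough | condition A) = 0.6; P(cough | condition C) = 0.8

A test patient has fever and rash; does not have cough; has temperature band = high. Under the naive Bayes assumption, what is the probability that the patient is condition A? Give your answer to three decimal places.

0.600

condition A: 0.2 × 0.2 × 0.3 × 0.5 × (1−0.6) = 0.0024
condition C: 0.8 × 0.25 × 0.2 × 0.2 × (1−0.8) = 0.0016
P(condition A | x) = 0.0024 / 0.004 ≈ 0.600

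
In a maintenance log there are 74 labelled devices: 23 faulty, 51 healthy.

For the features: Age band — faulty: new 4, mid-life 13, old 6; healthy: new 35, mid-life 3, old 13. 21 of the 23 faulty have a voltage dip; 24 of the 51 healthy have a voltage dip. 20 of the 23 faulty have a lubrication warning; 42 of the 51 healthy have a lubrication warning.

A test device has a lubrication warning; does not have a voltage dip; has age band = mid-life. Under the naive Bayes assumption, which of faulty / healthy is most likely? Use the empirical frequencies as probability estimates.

healthy

faulty: (23/74) × (13/23) × (2/23) × (20/23) ≈ 0.0132836
healthy: (51/74) × (3/51) × (27/51) × (42/51) ≈ 0.0176751
Highest score → healthy.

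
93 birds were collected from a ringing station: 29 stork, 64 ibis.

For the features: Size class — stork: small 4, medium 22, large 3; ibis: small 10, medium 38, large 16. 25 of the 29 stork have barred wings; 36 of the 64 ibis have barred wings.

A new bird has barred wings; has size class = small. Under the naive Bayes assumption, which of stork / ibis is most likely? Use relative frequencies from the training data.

stork: (29/93) × (4/29) × (25/29) ≈ 0.0370782
ibis: (64/93) × (10/64) × (36/64) ≈ 0.0604839
Highest score → ibis.

ibis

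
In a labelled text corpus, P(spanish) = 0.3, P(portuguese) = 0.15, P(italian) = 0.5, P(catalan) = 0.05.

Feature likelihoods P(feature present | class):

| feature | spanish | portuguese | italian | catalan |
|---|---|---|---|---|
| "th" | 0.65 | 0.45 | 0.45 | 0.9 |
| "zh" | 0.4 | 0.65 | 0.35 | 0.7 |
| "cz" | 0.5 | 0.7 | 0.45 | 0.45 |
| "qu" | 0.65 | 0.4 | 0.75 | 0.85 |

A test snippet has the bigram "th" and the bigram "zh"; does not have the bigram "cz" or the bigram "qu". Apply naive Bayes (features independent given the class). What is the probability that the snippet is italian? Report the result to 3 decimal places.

0.310

spanish: 0.3 × 0.65 × 0.4 × (1−0.5) × (1−0.65) = 0.01365
portuguese: 0.15 × 0.45 × 0.65 × (1−0.7) × (1−0.4) = 0.0078975
italian: 0.5 × 0.45 × 0.35 × (1−0.45) × (1−0.75) = 0.010828125
catalan: 0.05 × 0.9 × 0.7 × (1−0.45) × (1−0.85) = 0.00259875
P(italian | x) = 0.010828125 / 0.034974375 ≈ 0.310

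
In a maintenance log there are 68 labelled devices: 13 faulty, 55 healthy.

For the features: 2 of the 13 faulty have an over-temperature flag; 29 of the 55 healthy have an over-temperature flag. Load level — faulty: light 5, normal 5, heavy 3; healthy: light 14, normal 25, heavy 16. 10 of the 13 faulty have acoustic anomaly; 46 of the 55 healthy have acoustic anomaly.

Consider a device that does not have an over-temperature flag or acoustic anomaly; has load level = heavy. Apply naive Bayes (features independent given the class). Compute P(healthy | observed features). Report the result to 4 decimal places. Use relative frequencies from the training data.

faulty: (13/68) × (11/13) × (3/13) × (3/13) ≈ 0.00861469
healthy: (55/68) × (26/55) × (16/55) × (9/55) ≈ 0.0182013
P(healthy | x) = 0.0182013 / 0.02681599 ≈ 0.6787

0.6787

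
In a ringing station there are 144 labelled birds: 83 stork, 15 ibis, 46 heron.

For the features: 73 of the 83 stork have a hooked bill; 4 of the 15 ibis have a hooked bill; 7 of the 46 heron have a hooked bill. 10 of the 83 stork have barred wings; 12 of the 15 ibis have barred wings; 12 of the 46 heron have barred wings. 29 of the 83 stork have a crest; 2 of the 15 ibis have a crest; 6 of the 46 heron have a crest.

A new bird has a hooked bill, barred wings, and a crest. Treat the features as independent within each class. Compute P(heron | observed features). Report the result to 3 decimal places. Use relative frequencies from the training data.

0.064

stork: (83/144) × (73/83) × (10/83) × (29/83) ≈ 0.0213404
ibis: (15/144) × (4/15) × (12/15) × (2/15) ≈ 0.00296296
heron: (46/144) × (7/46) × (12/46) × (6/46) ≈ 0.00165406
P(heron | x) = 0.00165406 / 0.02595742 ≈ 0.064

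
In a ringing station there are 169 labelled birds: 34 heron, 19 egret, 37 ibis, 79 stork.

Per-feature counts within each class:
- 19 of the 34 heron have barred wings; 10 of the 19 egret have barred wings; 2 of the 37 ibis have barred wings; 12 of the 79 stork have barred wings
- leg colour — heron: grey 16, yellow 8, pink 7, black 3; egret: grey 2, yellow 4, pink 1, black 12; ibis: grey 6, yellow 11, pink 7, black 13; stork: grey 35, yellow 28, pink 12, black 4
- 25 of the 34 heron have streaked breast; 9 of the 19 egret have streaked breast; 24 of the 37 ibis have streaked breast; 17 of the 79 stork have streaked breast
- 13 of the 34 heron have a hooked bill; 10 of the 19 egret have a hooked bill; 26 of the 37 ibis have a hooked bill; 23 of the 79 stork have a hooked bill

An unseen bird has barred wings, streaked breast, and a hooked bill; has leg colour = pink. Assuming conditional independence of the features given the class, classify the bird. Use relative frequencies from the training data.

heron: (34/169) × (19/34) × (7/34) × (25/34) × (13/34) ≈ 0.00650746
egret: (19/169) × (10/19) × (1/19) × (9/19) × (10/19) ≈ 0.000776417
ibis: (37/169) × (2/37) × (7/37) × (24/37) × (26/37) ≈ 0.00102052
stork: (79/169) × (12/79) × (12/79) × (17/79) × (23/79) ≈ 0.000675727
Highest score → heron.

heron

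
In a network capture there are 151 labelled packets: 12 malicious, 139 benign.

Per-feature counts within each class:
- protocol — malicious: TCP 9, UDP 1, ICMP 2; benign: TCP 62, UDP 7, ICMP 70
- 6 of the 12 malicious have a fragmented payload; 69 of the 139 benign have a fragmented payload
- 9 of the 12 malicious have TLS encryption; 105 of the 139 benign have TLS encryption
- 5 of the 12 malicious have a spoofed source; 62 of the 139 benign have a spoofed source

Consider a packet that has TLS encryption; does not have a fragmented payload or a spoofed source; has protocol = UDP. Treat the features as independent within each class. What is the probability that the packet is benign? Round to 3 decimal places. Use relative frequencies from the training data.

malicious: (12/151) × (1/12) × (6/12) × (9/12) × (7/12) ≈ 0.00144868
benign: (139/151) × (7/139) × (70/139) × (105/139) × (77/139) ≈ 0.0097691
P(benign | x) = 0.0097691 / 0.01121778 ≈ 0.871

0.871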